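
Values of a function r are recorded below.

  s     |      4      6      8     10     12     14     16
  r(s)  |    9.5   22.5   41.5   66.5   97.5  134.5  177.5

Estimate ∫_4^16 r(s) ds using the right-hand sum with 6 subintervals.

1080

Δs = 2.
Sum = 2·[22.5 + 41.5 + 66.5 + 97.5 + 134.5 + 177.5] = 1080.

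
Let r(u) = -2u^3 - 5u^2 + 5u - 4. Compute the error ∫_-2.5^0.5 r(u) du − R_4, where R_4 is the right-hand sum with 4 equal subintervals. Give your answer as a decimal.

Exact integral: ∫_-2.5^0.5 r(u) du = -33.75.
R_4 = -28.40625.
Error = -33.75 − (-28.40625) = -5.34375.

-5.34375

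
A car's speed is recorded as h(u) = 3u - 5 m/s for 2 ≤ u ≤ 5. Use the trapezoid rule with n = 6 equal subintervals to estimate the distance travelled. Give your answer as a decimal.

Δu = (5 − 2)/6 = 0.5.
h(2) = 1, h(2.5) = 2.5, h(3) = 4, h(3.5) = 5.5, h(4) = 7, h(4.5) = 8.5, h(5) = 10.
T_6 = (Δu/2)·[h(u_0) + 2h(u_1) + ... + 2h(u_{5}) + h(u_6)].
Sum = 16.5.

16.5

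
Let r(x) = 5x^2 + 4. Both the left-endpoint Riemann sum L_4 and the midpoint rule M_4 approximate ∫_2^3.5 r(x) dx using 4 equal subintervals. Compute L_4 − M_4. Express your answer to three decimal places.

-7.471

L_4 = 56.56640625.
M_4 ≈ 64.03711.
L_4 − M_4 ≈ -7.471.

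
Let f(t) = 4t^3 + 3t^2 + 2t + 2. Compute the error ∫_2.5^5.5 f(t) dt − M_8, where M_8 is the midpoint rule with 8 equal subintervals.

1.79296875

Exact integral: ∫_2.5^5.5 f(t) dt = 1056.75.
M_8 = 1054.95703125.
Error = 1056.75 − 1054.95703125 = 1.79296875.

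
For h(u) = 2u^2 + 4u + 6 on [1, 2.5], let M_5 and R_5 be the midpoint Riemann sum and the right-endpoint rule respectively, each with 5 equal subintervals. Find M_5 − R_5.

-2.5425

M_5 = 29.2275.
R_5 = 31.77.
M_5 − R_5 = -2.5425.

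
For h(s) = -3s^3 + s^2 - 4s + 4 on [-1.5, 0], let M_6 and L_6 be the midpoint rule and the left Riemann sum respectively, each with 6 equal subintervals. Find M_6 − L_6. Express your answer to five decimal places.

M_6 ≈ 15.3613281.
L_6 = 17.83984375.
M_6 − L_6 ≈ -2.47852.

-2.47852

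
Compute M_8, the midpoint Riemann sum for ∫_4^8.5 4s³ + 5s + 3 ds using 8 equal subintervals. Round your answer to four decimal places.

Δs = (8.5 − 4)/8 = 0.5625.
Midpoints: 4.28125, 4.84375, 5.40625, 5.96875, 6.53125, 7.09375, 7.65625, 8.21875.
f(4.28125) = 2771289/8192, f(4.84375) = 3946851/8192, f(5.40625) = 5423733/8192, f(5.96875) = 7236927/8192, f(6.53125) = 9421425/8192, f(7.09375) = 12012219/8192, f(7.65625) = 15044301/8192, f(8.21875) = 18552663/8192.
Sum = Δs · [f(4.28125) + f(4.84375) + f(5.40625) + ...].
Sum ≈ 5109.2886.

5109.2886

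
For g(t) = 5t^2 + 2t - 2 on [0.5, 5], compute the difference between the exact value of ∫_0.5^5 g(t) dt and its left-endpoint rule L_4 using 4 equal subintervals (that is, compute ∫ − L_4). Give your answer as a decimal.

69.92578125

Exact integral: ∫_0.5^5 g(t) dt = 223.875.
L_4 = 153.94921875.
Error = 223.875 − 153.94921875 = 69.92578125.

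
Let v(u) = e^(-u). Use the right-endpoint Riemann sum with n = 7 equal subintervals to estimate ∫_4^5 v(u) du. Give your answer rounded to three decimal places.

0.011

Δu = (5 − 4)/7 = 1/7.
Right endpoints: 29/7, 30/7, 31/7, 32/7, 33/7, 34/7, 5.
v(29/7) ≈ 0.016, v(30/7) ≈ 0.014, v(31/7) ≈ 0.012, v(32/7) ≈ 0.010, v(33/7) ≈ 0.009, v(34/7) ≈ 0.008, v(5) ≈ 0.007.
Sum = Δu · [v(29/7) + v(30/7) + v(31/7) + ...].
Sum ≈ 0.011.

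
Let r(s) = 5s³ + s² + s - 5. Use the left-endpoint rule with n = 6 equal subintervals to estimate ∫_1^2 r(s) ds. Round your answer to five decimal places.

Δs = (2 − 1)/6 = 1/6.
Left endpoints: 1, 7/6, 4/3, 1.5, 5/3, 11/6.
r(1) = 2, r(7/6) = 1181/216, r(4/3) = 269/27, r(1.5) = 15.625, r(5/3) = 610/27, r(11/6) = 6697/216.
Sum = Δs · [r(1) + r(7/6) + r(4/3) + ...].
Sum ≈ 14.44213.

14.44213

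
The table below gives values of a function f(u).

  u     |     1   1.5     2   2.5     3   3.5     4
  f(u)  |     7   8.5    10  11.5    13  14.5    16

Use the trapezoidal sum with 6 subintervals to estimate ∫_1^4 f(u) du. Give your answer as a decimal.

34.5

Δu = 0.5.
T_6 = (0.5/2)·[7 + 2·8.5 + 2·10 + 2·11.5 + 2·13 + 2·14.5 + 16] = 34.5.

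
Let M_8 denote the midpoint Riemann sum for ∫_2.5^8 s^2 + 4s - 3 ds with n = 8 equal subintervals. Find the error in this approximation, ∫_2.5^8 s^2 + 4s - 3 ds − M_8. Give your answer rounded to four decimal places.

0.2166

Exact integral: ∫_2.5^8 f(s) ds ≈ 264.458333.
M_8 ≈ 264.241699.
Error ≈ 264.458333 − 264.241699 ≈ 0.2166.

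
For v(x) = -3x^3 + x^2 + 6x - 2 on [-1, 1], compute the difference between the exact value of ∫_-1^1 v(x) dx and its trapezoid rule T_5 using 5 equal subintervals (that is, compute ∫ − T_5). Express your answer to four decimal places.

Exact integral: ∫_-1^1 v(x) dx ≈ -3.333333.
T_5 = -3.28.
Error ≈ -3.333333 − (-3.28) ≈ -0.0533.

-0.0533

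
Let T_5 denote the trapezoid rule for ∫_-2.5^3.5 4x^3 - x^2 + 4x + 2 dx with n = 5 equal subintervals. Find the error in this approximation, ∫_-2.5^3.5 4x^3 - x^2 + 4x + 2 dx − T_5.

Exact integral: ∫_-2.5^3.5 f(x) dx = 115.5.
T_5 = 122.7.
Error = 115.5 − 122.7 = -7.2.

-7.2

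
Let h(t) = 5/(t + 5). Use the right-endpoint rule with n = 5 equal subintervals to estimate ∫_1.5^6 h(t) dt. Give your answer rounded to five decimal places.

2.49404

Δt = (6 − 1.5)/5 = 0.9.
Right endpoints: 2.4, 3.3, 4.2, 5.1, 6.
h(2.4) = 25/37, h(3.3) = 50/83, h(4.2) = 25/46, h(5.1) = 50/101, h(6) = 5/11.
Sum = Δt · [h(2.4) + h(3.3) + h(4.2) + h(5.1) + h(6)].
Sum ≈ 2.49404.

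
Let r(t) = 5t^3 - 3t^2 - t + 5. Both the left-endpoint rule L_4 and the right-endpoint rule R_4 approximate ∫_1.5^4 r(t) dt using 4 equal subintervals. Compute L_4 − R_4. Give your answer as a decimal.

L_4 ≈ 183.8427734.
R_4 ≈ 345.9521484.
L_4 − R_4 = -162.109375.

-162.109375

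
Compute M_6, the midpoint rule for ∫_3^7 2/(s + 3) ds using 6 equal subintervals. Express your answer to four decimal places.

1.0210

Δs = (7 − 3)/6 = 2/3.
Midpoints: 10/3, 4, 14/3, 16/3, 6, 20/3.
f(10/3) = 6/19, f(4) = 2/7, f(14/3) = 6/23, f(16/3) = 0.24, f(6) = 2/9, f(20/3) = 6/29.
Sum = Δs · [f(10/3) + f(4) + f(14/3) + ...].
Sum ≈ 1.0210.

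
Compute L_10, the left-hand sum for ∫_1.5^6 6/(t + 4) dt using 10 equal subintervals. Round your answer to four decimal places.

3.6998

Δt = (6 − 1.5)/10 = 0.45.
Left endpoints: 1.5, 1.95, 2.4, 2.85, 3.3, 3.75, 4.2, 4.65, 5.1, 5.55.
f(1.5) = 12/11, f(1.95) = 120/119, f(2.4) = 0.9375, f(2.85) = 120/137, f(3.3) = 60/73, f(3.75) = 24/31, f(4.2) = 30/41, f(4.65) = 120/173, f(5.1) = 60/91, f(5.55) = 120/191.
Sum = Δt · [f(1.5) + f(1.95) + f(2.4) + ...].
Sum ≈ 3.6998.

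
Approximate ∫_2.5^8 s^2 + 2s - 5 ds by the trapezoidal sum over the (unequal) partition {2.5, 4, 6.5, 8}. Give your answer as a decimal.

Subinterval widths: 1.5, 2.5, 1.5.
f(2.5) = 6.25, f(4) = 19, f(6.5) = 50.25, f(8) = 75.
On each subinterval the trapezoid contributes (Δs_i/2)·[f(s_{i-1}) + f(s_i)].
Sum = 199.4375.

199.4375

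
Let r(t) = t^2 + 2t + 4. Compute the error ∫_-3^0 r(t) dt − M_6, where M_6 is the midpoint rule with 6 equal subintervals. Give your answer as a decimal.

Exact integral: ∫_-3^0 r(t) dt = 12.
M_6 = 11.9375.
Error = 12 − 11.9375 = 0.0625.

0.0625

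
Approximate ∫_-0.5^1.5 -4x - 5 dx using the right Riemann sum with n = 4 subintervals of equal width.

Δx = (1.5 − (-0.5))/4 = 0.5.
Right endpoints: 0, 0.5, 1, 1.5.
f(0) = -5, f(0.5) = -7, f(1) = -9, f(1.5) = -11.
Sum = Δx · [f(0) + f(0.5) + f(1) + f(1.5)].
Sum = -16.

-16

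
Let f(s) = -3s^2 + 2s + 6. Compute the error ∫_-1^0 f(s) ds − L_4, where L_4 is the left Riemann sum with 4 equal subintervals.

0.65625

Exact integral: ∫_-1^0 f(s) ds = 4.
L_4 = 3.34375.
Error = 4 − 3.34375 = 0.65625.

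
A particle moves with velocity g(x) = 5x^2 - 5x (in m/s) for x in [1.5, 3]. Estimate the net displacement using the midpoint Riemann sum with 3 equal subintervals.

22.34375

Δx = (3 − 1.5)/3 = 0.5.
Midpoints: 1.75, 2.25, 2.75.
g(1.75) = 6.5625, g(2.25) = 14.0625, g(2.75) = 24.0625.
Sum = Δx · [g(1.75) + g(2.25) + g(2.75)].
Sum = 22.34375.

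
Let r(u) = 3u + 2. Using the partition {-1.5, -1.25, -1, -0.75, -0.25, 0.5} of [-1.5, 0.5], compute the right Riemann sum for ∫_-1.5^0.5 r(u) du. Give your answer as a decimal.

Subinterval widths: 0.25, 0.25, 0.25, 0.5, 0.75.
Right endpoints: -1.25, -1, -0.75, -0.25, 0.5.
r(-1.25) = -1.75, r(-1) = -1, r(-0.75) = -0.25, r(-0.25) = 1.25, r(0.5) = 3.5.
Sum = Σ Δu_i · r(u_i).
Sum = 2.5.

2.5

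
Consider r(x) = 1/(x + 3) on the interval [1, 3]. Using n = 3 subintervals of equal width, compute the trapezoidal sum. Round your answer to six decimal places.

0.406746

Δx = (3 − 1)/3 = 2/3.
r(1) = 0.25, r(5/3) = 3/14, r(7/3) = 0.1875, r(3) = 1/6.
T_3 = (Δx/2)·[r(x_0) + 2r(x_1) + 2r(x_2) + r(x_3)].
Sum ≈ 0.406746.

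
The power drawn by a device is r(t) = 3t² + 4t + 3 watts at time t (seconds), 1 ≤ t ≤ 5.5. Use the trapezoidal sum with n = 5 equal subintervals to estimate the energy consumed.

Δt = (5.5 − 1)/5 = 0.9.
r(1) = 10, r(1.9) = 21.43, r(2.8) = 37.72, r(3.7) = 58.87, r(4.6) = 84.88, r(5.5) = 115.75.
T_5 = (Δt/2)·[r(t_0) + 2r(t_1) + ... + 2r(t_{4}) + r(t_5)].
Sum = 239.1975.

239.1975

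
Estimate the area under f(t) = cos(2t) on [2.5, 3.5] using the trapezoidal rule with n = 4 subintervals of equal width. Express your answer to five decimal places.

0.79105

Δt = (3.5 − 2.5)/4 = 0.25.
f(2.5) ≈ 0.28366, f(2.75) ≈ 0.70867, f(3) ≈ 0.96017, f(3.25) ≈ 0.97659, f(3.5) ≈ 0.75390.
T_4 = (Δt/2)·[f(t_0) + 2f(t_1) + 2f(t_2) + 2f(t_3) + f(t_4)].
Sum ≈ 0.79105.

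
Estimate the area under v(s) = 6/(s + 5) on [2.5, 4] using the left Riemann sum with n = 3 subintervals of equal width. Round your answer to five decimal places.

1.12794

Δs = (4 − 2.5)/3 = 0.5.
Left endpoints: 2.5, 3, 3.5.
v(2.5) = 0.8, v(3) = 0.75, v(3.5) = 12/17.
Sum = Δs · [v(2.5) + v(3) + v(3.5)].
Sum ≈ 1.12794.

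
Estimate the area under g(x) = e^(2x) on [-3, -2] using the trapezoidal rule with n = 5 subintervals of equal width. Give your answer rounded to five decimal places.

0.00802

Δx = (-2 − (-3))/5 = 0.2.
g(-3) ≈ 0.00248, g(-2.8) ≈ 0.00370, g(-2.6) ≈ 0.00552, g(-2.4) ≈ 0.00823, g(-2.2) ≈ 0.01228, g(-2) ≈ 0.01832.
T_5 = (Δx/2)·[g(x_0) + 2g(x_1) + ... + 2g(x_{4}) + g(x_5)].
Sum ≈ 0.00802.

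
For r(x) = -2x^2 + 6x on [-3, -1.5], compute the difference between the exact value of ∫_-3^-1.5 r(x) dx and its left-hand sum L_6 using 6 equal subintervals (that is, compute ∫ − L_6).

Exact integral: ∫_-3^-1.5 r(x) dx = -36.
L_6 = -38.84375.
Error = -36 − (-38.84375) = 2.84375.

2.84375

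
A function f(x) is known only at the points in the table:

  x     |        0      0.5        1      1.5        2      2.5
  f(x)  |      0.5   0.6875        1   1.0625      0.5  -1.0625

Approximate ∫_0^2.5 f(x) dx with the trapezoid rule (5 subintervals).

Δx = 0.5.
T_5 = (0.5/2)·[0.5 + 2·0.6875 + 2·1 + 2·1.0625 + 2·0.5 + (-1.0625)] = 1.484375.

1.484375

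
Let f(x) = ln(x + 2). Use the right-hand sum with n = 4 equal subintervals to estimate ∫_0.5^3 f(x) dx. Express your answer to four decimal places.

3.4666

Δx = (3 − 0.5)/4 = 0.625.
Right endpoints: 1.125, 1.75, 2.375, 3.
f(1.125) ≈ 1.1394, f(1.75) ≈ 1.3218, f(2.375) ≈ 1.4759, f(3) ≈ 1.6094.
Sum = Δx · [f(1.125) + f(1.75) + f(2.375) + f(3)].
Sum ≈ 3.4666.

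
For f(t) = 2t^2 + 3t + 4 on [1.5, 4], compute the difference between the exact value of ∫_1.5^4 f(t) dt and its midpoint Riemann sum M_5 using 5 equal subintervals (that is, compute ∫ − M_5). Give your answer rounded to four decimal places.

0.1042

Exact integral: ∫_1.5^4 f(t) dt ≈ 71.041667.
M_5 = 70.9375.
Error ≈ 71.041667 − 70.9375 ≈ 0.1042.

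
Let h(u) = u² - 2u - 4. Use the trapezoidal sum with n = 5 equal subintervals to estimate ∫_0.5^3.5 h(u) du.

-9.57

Δu = (3.5 − 0.5)/5 = 0.6.
h(0.5) = -4.75, h(1.1) = -4.99, h(1.7) = -4.51, h(2.3) = -3.31, h(2.9) = -1.39, h(3.5) = 1.25.
T_5 = (Δu/2)·[h(u_0) + 2h(u_1) + ... + 2h(u_{4}) + h(u_5)].
Sum = -9.57.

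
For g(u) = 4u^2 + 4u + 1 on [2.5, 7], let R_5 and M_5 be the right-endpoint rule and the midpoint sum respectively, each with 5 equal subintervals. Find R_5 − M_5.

R_5 = 613.98.
M_5 = 525.285.
R_5 − M_5 = 88.695.

88.695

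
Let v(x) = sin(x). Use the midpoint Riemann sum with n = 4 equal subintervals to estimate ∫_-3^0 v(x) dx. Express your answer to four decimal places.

-2.0374

Δx = (0 − (-3))/4 = 0.75.
Midpoints: -2.625, -1.875, -1.125, -0.375.
v(-2.625) ≈ -0.4939, v(-1.875) ≈ -0.9541, v(-1.125) ≈ -0.9023, v(-0.375) ≈ -0.3663.
Sum = Δx · [v(-2.625) + v(-1.875) + v(-1.125) + v(-0.375)].
Sum ≈ -2.0374.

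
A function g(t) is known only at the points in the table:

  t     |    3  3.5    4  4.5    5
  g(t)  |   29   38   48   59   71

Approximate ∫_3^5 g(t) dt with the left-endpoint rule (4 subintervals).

Δt = 0.5.
Sum = 0.5·[29 + 38 + 48 + 59] = 87.

87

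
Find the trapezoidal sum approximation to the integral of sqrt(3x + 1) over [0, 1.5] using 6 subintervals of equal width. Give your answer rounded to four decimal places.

2.6397

Δx = (1.5 − 0)/6 = 0.25.
f(0) ≈ 1.0000, f(0.25) ≈ 1.3229, f(0.5) ≈ 1.5811, f(0.75) ≈ 1.8028, f(1) ≈ 2.0000, f(1.25) ≈ 2.1794, f(1.5) ≈ 2.3452.
T_6 = (Δx/2)·[f(x_0) + 2f(x_1) + ... + 2f(x_{5}) + f(x_6)].
Sum ≈ 2.6397.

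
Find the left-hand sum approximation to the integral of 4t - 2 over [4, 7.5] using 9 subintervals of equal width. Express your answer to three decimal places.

Δt = (7.5 − 4)/9 = 7/18.
Left endpoints: 4, 79/18, 43/9, 31/6, 50/9, 107/18, 19/3, 121/18, 64/9.
f(4) = 14, f(79/18) = 140/9, f(43/9) = 154/9, f(31/6) = 56/3, f(50/9) = 182/9, f(107/18) = 196/9, f(19/3) = 70/3, f(121/18) = 224/9, f(64/9) = 238/9.
Sum = Δt · [f(4) + f(79/18) + f(43/9) + ...].
Sum ≈ 70.778.

70.778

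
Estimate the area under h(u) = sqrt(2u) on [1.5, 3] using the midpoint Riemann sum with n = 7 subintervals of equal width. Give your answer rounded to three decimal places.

3.167

Δu = (3 − 1.5)/7 = 3/14.
Midpoints: 45/28, 51/28, 57/28, 2.25, 69/28, 75/28, 81/28.
h(45/28) ≈ 1.793, h(51/28) ≈ 1.909, h(57/28) ≈ 2.018, h(2.25) ≈ 2.121, h(69/28) ≈ 2.220, h(75/28) ≈ 2.315, h(81/28) ≈ 2.405.
Sum = Δu · [h(45/28) + h(51/28) + h(57/28) + ...].
Sum ≈ 3.167.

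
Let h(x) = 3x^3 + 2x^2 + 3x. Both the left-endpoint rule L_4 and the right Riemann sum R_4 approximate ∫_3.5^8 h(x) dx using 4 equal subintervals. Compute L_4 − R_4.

L_4 ≈ 2543.3876953.
R_4 ≈ 4258.3095703.
L_4 − R_4 = -1714.921875.

-1714.921875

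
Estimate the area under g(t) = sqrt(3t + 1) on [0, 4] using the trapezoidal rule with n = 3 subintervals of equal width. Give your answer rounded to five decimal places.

Δt = (4 − 0)/3 = 4/3.
g(0) ≈ 1.00000, g(4/3) ≈ 2.23607, g(8/3) ≈ 3.00000, g(4) ≈ 3.60555.
T_3 = (Δt/2)·[g(t_0) + 2g(t_1) + 2g(t_2) + g(t_3)].
Sum ≈ 10.05179.

10.05179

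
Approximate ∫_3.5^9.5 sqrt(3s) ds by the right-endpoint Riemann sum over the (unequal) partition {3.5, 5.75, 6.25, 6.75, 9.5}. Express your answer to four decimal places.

28.4410

Subinterval widths: 2.25, 0.5, 0.5, 2.75.
Right endpoints: 5.75, 6.25, 6.75, 9.5.
f(5.75) ≈ 4.1533, f(6.25) ≈ 4.3301, f(6.75) ≈ 4.5000, f(9.5) ≈ 5.3385.
Sum = Σ Δs_i · f(s_i).
Sum ≈ 28.4410.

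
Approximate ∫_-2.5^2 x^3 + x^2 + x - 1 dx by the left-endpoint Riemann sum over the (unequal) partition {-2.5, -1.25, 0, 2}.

Subinterval widths: 1.25, 1.25, 2.
Left endpoints: -2.5, -1.25, 0.
f(-2.5) = -12.875, f(-1.25) = -2.640625, f(0) = -1.
Sum = Σ Δx_i · f(x_i).
Sum = -21.39453125.

-21.39453125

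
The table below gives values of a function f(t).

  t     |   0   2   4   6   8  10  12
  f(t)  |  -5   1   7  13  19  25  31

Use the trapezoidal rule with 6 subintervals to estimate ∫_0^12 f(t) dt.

156

Δt = 2.
T_6 = (2/2)·[(-5) + 2·1 + 2·7 + 2·13 + 2·19 + 2·25 + 31] = 156.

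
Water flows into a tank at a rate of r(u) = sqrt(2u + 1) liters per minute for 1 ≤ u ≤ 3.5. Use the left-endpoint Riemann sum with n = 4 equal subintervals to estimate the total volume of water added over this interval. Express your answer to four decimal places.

Δu = (3.5 − 1)/4 = 0.625.
Left endpoints: 1, 1.625, 2.25, 2.875.
r(1) ≈ 1.7321, r(1.625) ≈ 2.0616, r(2.25) ≈ 2.3452, r(2.875) ≈ 2.5981.
Sum = Δu · [r(1) + r(1.625) + r(2.25) + r(2.875)].
Sum ≈ 5.4606.

5.4606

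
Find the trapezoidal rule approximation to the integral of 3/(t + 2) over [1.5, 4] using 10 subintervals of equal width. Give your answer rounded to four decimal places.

1.6178

Δt = (4 − 1.5)/10 = 0.25.
f(1.5) = 6/7, f(1.75) = 0.8, f(2) = 0.75, f(2.25) = 12/17, f(2.5) = 2/3, f(2.75) = 12/19, f(3) = 0.6, f(3.25) = 4/7, f(3.5) = 6/11, f(3.75) = 12/23, f(4) = 0.5.
T_10 = (Δt/2)·[f(t_0) + 2f(t_1) + ... + 2f(t_{9}) + f(t_10)].
Sum ≈ 1.6178.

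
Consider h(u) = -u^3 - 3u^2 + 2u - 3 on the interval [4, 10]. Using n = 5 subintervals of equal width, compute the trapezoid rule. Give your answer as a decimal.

Δu = (10 − 4)/5 = 1.2.
h(4) = -107, h(5.2) = -214.328, h(6.4) = -375.224, h(7.6) = -600.056, h(8.8) = -899.192, h(10) = -1283.
T_5 = (Δu/2)·[h(u_0) + 2h(u_1) + ... + 2h(u_{4}) + h(u_5)].
Sum = -3340.56.

-3340.56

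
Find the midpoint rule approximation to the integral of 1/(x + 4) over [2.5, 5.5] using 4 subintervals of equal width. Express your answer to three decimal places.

0.379

Δx = (5.5 − 2.5)/4 = 0.75.
Midpoints: 2.875, 3.625, 4.375, 5.125.
f(2.875) = 8/55, f(3.625) = 8/61, f(4.375) = 8/67, f(5.125) = 8/73.
Sum = Δx · [f(2.875) + f(3.625) + f(4.375) + f(5.125)].
Sum ≈ 0.379.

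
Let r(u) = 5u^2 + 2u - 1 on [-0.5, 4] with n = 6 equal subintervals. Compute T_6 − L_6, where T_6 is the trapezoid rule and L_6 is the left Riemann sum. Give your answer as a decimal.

T_6 = 120.234375.
L_6 = 87.328125.
T_6 − L_6 = 32.90625.

32.90625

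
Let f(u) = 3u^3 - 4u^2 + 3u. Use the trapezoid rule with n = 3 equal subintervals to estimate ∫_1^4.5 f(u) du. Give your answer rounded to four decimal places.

Δu = (4.5 − 1)/3 = 7/6.
f(1) = 2, f(13/6) = 1313/72, f(10/3) = 230/3, f(4.5) = 205.875.
T_3 = (Δu/2)·[f(u_0) + 2f(u_1) + 2f(u_2) + f(u_3)].
Sum ≈ 231.9803.

231.9803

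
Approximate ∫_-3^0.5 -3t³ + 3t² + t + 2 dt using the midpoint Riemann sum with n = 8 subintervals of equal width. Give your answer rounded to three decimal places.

Δt = (0.5 − (-3))/8 = 0.4375.
Midpoints: -2.78125, -2.34375, -1.90625, -1.46875, -1.03125, -0.59375, -0.15625, 0.28125.
f(-2.78125) = 2849723/32768, f(-2.34375) = 1794361/32768, f(-1.90625) = 1041231/32768, f(-1.46875) = 540941/32768, f(-1.03125) = 244099/32768, f(-0.59375) = 101313/32768, f(-0.15625) = 63191/32768, f(0.28125) = 80341/32768.
Sum = Δt · [f(-2.78125) + f(-2.34375) + f(-1.90625) + ...].
Sum ≈ 89.658.

89.658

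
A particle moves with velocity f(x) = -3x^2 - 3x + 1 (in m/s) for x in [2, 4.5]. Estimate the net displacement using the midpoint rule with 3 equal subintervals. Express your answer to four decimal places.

-104.5660

Δx = (4.5 − 2)/3 = 5/6.
Midpoints: 29/12, 3.25, 49/12.
f(29/12) = -1141/48, f(3.25) = -40.4375, f(49/12) = -2941/48.
Sum = Δx · [f(29/12) + f(3.25) + f(49/12)].
Sum ≈ -104.5660.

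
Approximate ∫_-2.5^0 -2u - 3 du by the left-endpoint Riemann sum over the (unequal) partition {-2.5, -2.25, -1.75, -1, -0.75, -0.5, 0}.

Subinterval widths: 0.25, 0.5, 0.75, 0.25, 0.25, 0.5.
Left endpoints: -2.5, -2.25, -1.75, -1, -0.75, -0.5.
f(-2.5) = 2, f(-2.25) = 1.5, f(-1.75) = 0.5, f(-1) = -1, f(-0.75) = -1.5, f(-0.5) = -2.
Sum = Σ Δu_i · f(u_i).
Sum = 0.

0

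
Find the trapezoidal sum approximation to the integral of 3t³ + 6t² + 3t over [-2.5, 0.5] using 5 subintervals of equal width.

Δt = (0.5 − (-2.5))/5 = 0.6.
f(-2.5) = -16.875, f(-1.9) = -4.617, f(-1.3) = -0.351, f(-0.7) = -0.189, f(-0.1) = -0.243, f(0.5) = 3.375.
T_5 = (Δt/2)·[f(t_0) + 2f(t_1) + ... + 2f(t_{4}) + f(t_5)].
Sum = -7.29.

-7.29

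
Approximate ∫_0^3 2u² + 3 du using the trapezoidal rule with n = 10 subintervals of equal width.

27.09

Δu = (3 − 0)/10 = 0.3.
f(0) = 3, f(0.3) = 3.18, f(0.6) = 3.72, f(0.9) = 4.62, f(1.2) = 5.88, f(1.5) = 7.5, f(1.8) = 9.48, f(2.1) = 11.82, f(2.4) = 14.52, f(2.7) = 17.58, f(3) = 21.
T_10 = (Δu/2)·[f(u_0) + 2f(u_1) + ... + 2f(u_{9}) + f(u_10)].
Sum = 27.09.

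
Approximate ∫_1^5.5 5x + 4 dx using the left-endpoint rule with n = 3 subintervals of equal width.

Δx = (5.5 − 1)/3 = 1.5.
Left endpoints: 1, 2.5, 4.
f(1) = 9, f(2.5) = 16.5, f(4) = 24.
Sum = Δx · [f(1) + f(2.5) + f(4)].
Sum = 74.25.

74.25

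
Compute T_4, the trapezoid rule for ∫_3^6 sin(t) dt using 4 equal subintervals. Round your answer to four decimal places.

Δt = (6 − 3)/4 = 0.75.
f(3) ≈ 0.1411, f(3.75) ≈ -0.5716, f(4.5) ≈ -0.9775, f(5.25) ≈ -0.8589, f(6) ≈ -0.2794.
T_4 = (Δt/2)·[f(t_0) + 2f(t_1) + 2f(t_2) + 2f(t_3) + f(t_4)].
Sum ≈ -1.8579.

-1.8579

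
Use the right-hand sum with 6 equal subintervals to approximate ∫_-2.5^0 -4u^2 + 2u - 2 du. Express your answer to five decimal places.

-26.12269

Δu = (0 − (-2.5))/6 = 5/12.
Right endpoints: -25/12, -5/3, -1.25, -5/6, -5/12, 0.
f(-25/12) = -847/36, f(-5/3) = -148/9, f(-1.25) = -10.75, f(-5/6) = -58/9, f(-5/12) = -127/36, f(0) = -2.
Sum = Δu · [f(-25/12) + f(-5/3) + f(-1.25) + ...].
Sum ≈ -26.12269.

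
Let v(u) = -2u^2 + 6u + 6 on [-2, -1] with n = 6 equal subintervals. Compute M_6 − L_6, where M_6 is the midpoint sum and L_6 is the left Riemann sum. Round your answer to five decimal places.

1.01389

M_6 ≈ -7.6620370.
L_6 ≈ -8.6759259.
M_6 − L_6 ≈ 1.01389.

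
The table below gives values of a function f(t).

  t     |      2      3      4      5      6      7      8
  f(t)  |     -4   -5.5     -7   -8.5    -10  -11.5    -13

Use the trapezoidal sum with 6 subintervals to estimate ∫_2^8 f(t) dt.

Δt = 1.
T_6 = (1/2)·[(-4) + 2·(-5.5) + 2·(-7) + 2·(-8.5) + 2·(-10) + 2·(-11.5) + (-13)] = -51.

-51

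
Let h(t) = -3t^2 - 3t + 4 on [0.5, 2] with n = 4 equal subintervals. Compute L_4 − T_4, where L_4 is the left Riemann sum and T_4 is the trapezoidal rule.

2.953125

L_4 = -4.65234375.
T_4 = -7.60546875.
L_4 − T_4 = 2.953125.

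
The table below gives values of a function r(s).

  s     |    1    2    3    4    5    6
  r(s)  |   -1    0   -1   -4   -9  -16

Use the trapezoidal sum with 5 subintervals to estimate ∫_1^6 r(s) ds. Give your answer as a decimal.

Δs = 1.
T_5 = (1/2)·[(-1) + 2·0 + 2·(-1) + 2·(-4) + 2·(-9) + (-16)] = -22.5.

-22.5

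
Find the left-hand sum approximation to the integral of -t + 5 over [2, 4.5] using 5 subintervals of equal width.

Δt = (4.5 − 2)/5 = 0.5.
Left endpoints: 2, 2.5, 3, 3.5, 4.
f(2) = 3, f(2.5) = 2.5, f(3) = 2, f(3.5) = 1.5, f(4) = 1.
Sum = Δt · [f(2) + f(2.5) + f(3) + f(3.5) + f(4)].
Sum = 5.

5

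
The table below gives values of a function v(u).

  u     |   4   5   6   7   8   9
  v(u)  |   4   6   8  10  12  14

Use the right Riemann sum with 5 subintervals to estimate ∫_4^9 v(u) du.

Δu = 1.
Sum = 1·[6 + 8 + 10 + 12 + 14] = 50.

50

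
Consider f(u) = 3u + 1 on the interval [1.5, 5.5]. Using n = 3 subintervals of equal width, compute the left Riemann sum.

38

Δu = (5.5 − 1.5)/3 = 4/3.
Left endpoints: 1.5, 17/6, 25/6.
f(1.5) = 5.5, f(17/6) = 9.5, f(25/6) = 13.5.
Sum = Δu · [f(1.5) + f(17/6) + f(25/6)].
Sum = 38.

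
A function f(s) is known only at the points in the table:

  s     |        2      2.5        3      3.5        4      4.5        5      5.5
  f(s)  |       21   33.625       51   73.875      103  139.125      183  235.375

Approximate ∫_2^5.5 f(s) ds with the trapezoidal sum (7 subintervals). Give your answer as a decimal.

355.90625

Δs = 0.5.
T_7 = (0.5/2)·[21 + 2·33.625 + 2·51 + 2·73.875 + 2·103 + 2·139.125 + 2·183 + 235.375] = 355.90625.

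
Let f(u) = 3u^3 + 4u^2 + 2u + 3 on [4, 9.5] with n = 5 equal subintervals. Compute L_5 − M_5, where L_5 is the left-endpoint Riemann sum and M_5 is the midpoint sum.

L_5 = 5658.73.
M_5 = 7029.4709375.
L_5 − M_5 = -1370.7409375.

-1370.7409375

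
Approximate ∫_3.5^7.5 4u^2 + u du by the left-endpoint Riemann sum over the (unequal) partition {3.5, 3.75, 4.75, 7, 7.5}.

Subinterval widths: 0.25, 1, 2.25, 0.5.
Left endpoints: 3.5, 3.75, 4.75, 7.
f(3.5) = 52.5, f(3.75) = 60, f(4.75) = 95, f(7) = 203.
Sum = Σ Δu_i · f(u_i).
Sum = 388.375.

388.375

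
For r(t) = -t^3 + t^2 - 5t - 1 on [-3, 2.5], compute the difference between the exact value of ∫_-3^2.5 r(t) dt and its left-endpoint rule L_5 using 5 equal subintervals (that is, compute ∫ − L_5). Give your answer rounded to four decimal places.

-42.0223

Exact integral: ∫_-3^2.5 r(t) dt ≈ 26.067708.
L_5 = 68.09.
Error ≈ 26.067708 − 68.09 ≈ -42.0223.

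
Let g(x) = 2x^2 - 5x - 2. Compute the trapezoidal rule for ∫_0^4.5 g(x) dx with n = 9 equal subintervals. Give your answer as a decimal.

Δx = (4.5 − 0)/9 = 0.5.
g(0) = -2, g(0.5) = -4, g(1) = -5, g(1.5) = -5, g(2) = -4, g(2.5) = -2, g(3) = 1, g(3.5) = 5, g(4) = 10, g(4.5) = 16.
T_9 = (Δx/2)·[g(x_0) + 2g(x_1) + ... + 2g(x_{8}) + g(x_9)].
Sum = 1.5.

1.5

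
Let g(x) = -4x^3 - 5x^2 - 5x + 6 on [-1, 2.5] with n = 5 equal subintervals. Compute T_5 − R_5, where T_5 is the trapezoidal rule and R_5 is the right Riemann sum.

T_5 = -61.8975.
R_5 = -100.485.
T_5 − R_5 = 38.5875.

38.5875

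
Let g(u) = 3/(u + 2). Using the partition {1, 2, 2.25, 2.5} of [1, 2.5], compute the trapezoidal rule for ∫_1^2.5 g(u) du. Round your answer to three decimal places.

1.229

Subinterval widths: 1, 0.25, 0.25.
g(1) = 1, g(2) = 0.75, g(2.25) = 12/17, g(2.5) = 2/3.
On each subinterval the trapezoid contributes (Δu_i/2)·[g(u_{i-1}) + g(u_i)].
Sum ≈ 1.229.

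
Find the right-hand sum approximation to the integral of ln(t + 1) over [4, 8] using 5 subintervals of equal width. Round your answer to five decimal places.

7.95821

Δt = (8 − 4)/5 = 0.8.
Right endpoints: 4.8, 5.6, 6.4, 7.2, 8.
f(4.8) ≈ 1.75786, f(5.6) ≈ 1.88707, f(6.4) ≈ 2.00148, f(7.2) ≈ 2.10413, f(8) ≈ 2.19722.
Sum = Δt · [f(4.8) + f(5.6) + f(6.4) + f(7.2) + f(8)].
Sum ≈ 7.95821.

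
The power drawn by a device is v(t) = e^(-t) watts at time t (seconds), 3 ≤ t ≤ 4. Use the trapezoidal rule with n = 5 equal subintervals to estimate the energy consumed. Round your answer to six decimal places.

Δt = (4 − 3)/5 = 0.2.
v(3) ≈ 0.049787, v(3.2) ≈ 0.040762, v(3.4) ≈ 0.033373, v(3.6) ≈ 0.027324, v(3.8) ≈ 0.022371, v(4) ≈ 0.018316.
T_5 = (Δt/2)·[v(t_0) + 2v(t_1) + ... + 2v(t_{4}) + v(t_5)].
Sum ≈ 0.031576.

0.031576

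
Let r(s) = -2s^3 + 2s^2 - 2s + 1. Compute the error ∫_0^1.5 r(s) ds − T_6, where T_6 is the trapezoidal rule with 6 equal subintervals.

0.0390625

Exact integral: ∫_0^1.5 r(s) ds = -1.03125.
T_6 = -1.0703125.
Error = -1.03125 − (-1.0703125) = 0.0390625.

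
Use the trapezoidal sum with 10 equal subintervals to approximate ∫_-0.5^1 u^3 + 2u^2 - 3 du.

Δu = (1 − (-0.5))/10 = 0.15.
f(-0.5) = -2.625, f(-0.35) = -2.797875, f(-0.2) = -2.928, f(-0.05) = -2.995125, f(0.1) = -2.979, f(0.25) = -2.859375, f(0.4) = -2.616, f(0.55) = -2.228625, f(0.7) = -1.677, f(0.85) = -0.940875, f(1) = 0.
T_10 = (Δu/2)·[f(u_0) + 2f(u_1) + ... + 2f(u_{9}) + f(u_10)].
Sum = -3.50015625.

-3.50015625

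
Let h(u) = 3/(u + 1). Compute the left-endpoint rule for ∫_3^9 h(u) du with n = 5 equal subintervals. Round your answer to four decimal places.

3.0376

Δu = (9 − 3)/5 = 1.2.
Left endpoints: 3, 4.2, 5.4, 6.6, 7.8.
h(3) = 0.75, h(4.2) = 15/26, h(5.4) = 0.46875, h(6.6) = 15/38, h(7.8) = 15/44.
Sum = Δu · [h(3) + h(4.2) + h(5.4) + h(6.6) + h(7.8)].
Sum ≈ 3.0376.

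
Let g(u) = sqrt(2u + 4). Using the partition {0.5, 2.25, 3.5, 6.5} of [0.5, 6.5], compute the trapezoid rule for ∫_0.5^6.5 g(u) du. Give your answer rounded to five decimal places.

19.56226

Subinterval widths: 1.75, 1.25, 3.
g(0.5) ≈ 2.23607, g(2.25) ≈ 2.91548, g(3.5) ≈ 3.31662, g(6.5) ≈ 4.12311.
On each subinterval the trapezoid contributes (Δu_i/2)·[g(u_{i-1}) + g(u_i)].
Sum ≈ 19.56226.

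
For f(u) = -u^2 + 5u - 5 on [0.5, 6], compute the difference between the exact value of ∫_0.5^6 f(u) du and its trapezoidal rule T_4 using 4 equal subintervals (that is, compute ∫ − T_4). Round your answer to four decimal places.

Exact integral: ∫_0.5^6 f(u) du ≈ -10.083333.
T_4 = -11.81640625.
Error ≈ -10.083333 − (-11.81640625) ≈ 1.7331.

1.7331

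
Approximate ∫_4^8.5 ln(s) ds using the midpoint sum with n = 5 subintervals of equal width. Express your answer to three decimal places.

Δs = (8.5 − 4)/5 = 0.9.
Midpoints: 4.45, 5.35, 6.25, 7.15, 8.05.
f(4.45) ≈ 1.493, f(5.35) ≈ 1.677, f(6.25) ≈ 1.833, f(7.15) ≈ 1.967, f(8.05) ≈ 2.086.
Sum = Δs · [f(4.45) + f(5.35) + f(6.25) + f(7.15) + f(8.05)].
Sum ≈ 8.150.

8.150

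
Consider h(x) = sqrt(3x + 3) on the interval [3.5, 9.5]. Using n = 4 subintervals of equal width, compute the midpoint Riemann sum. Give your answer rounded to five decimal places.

28.27784

Δx = (9.5 − 3.5)/4 = 1.5.
Midpoints: 4.25, 5.75, 7.25, 8.75.
h(4.25) ≈ 3.96863, h(5.75) ≈ 4.50000, h(7.25) ≈ 4.97494, h(8.75) ≈ 5.40833.
Sum = Δx · [h(4.25) + h(5.75) + h(7.25) + h(8.75)].
Sum ≈ 28.27784.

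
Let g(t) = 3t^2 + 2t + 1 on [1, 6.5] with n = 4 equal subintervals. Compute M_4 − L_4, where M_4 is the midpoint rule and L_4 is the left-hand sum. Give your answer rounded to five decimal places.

84.84180

M_4 ≈ 317.7753906.
L_4 = 232.93359375.
M_4 − L_4 ≈ 84.84180.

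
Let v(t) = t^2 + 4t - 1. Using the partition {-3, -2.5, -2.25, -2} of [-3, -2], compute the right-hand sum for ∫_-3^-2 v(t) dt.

-4.859375

Subinterval widths: 0.5, 0.25, 0.25.
Right endpoints: -2.5, -2.25, -2.
v(-2.5) = -4.75, v(-2.25) = -4.9375, v(-2) = -5.
Sum = Σ Δt_i · v(t_i).
Sum = -4.859375.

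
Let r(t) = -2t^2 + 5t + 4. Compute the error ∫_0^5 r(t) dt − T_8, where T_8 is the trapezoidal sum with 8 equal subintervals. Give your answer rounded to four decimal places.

Exact integral: ∫_0^5 r(t) dt ≈ -0.833333.
T_8 = -1.484375.
Error ≈ -0.833333 − (-1.484375) ≈ 0.6510.

0.6510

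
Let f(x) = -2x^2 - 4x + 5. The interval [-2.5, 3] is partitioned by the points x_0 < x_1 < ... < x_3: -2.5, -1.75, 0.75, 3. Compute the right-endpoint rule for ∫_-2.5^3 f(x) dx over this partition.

-49.65625

Subinterval widths: 0.75, 2.5, 2.25.
Right endpoints: -1.75, 0.75, 3.
f(-1.75) = 5.875, f(0.75) = 0.875, f(3) = -25.
Sum = Σ Δx_i · f(x_i).
Sum = -49.65625.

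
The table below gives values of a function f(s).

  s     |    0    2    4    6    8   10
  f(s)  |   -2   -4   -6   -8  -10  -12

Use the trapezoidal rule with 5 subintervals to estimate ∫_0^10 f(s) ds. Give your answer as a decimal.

Δs = 2.
T_5 = (2/2)·[(-2) + 2·(-4) + 2·(-6) + 2·(-8) + 2·(-10) + (-12)] = -70.

-70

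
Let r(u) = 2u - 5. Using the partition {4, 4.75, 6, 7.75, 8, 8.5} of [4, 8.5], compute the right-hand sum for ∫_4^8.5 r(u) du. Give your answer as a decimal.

39.25

Subinterval widths: 0.75, 1.25, 1.75, 0.25, 0.5.
Right endpoints: 4.75, 6, 7.75, 8, 8.5.
r(4.75) = 4.5, r(6) = 7, r(7.75) = 10.5, r(8) = 11, r(8.5) = 12.
Sum = Σ Δu_i · r(u_i).
Sum = 39.25.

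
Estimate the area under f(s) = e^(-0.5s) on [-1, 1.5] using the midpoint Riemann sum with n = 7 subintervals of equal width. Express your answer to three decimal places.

2.350

Δs = (1.5 − (-1))/7 = 5/14.
Midpoints: -23/28, -13/28, -3/28, 0.25, 17/28, 27/28, 37/28.
f(-23/28) ≈ 1.508, f(-13/28) ≈ 1.261, f(-3/28) ≈ 1.055, f(0.25) ≈ 0.882, f(17/28) ≈ 0.738, f(27/28) ≈ 0.617, f(37/28) ≈ 0.516.
Sum = Δs · [f(-23/28) + f(-13/28) + f(-3/28) + ...].
Sum ≈ 2.350.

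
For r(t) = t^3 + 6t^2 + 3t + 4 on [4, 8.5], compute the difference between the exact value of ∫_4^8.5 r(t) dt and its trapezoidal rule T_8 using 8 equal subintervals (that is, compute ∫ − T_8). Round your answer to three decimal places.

Exact integral: ∫_4^8.5 r(t) dt = 2443.640625.
T_8 ≈ 2449.51392.
Error ≈ 2443.640625 − 2449.51392 ≈ -5.873.

-5.873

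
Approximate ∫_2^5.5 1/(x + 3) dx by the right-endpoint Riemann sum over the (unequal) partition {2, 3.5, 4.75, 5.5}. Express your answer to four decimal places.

0.4803

Subinterval widths: 1.5, 1.25, 0.75.
Right endpoints: 3.5, 4.75, 5.5.
f(3.5) = 2/13, f(4.75) = 4/31, f(5.5) = 2/17.
Sum = Σ Δx_i · f(x_i).
Sum ≈ 0.4803.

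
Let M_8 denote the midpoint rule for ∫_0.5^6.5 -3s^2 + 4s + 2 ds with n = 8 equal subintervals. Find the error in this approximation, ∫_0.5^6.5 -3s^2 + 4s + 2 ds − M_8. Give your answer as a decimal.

-0.84375

Exact integral: ∫_0.5^6.5 f(s) ds = -178.5.
M_8 = -177.65625.
Error = -178.5 − (-177.65625) = -0.84375.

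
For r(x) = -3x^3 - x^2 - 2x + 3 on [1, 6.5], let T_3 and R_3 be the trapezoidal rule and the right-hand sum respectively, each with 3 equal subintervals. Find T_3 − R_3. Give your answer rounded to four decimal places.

T_3 ≈ -1561.070602.
R_3 ≈ -2361.435185.
T_3 − R_3 ≈ 800.3646.

800.3646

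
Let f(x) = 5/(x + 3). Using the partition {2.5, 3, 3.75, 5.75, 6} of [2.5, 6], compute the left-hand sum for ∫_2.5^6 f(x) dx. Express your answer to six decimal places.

Subinterval widths: 0.5, 0.75, 2, 0.25.
Left endpoints: 2.5, 3, 3.75, 5.75.
f(2.5) = 10/11, f(3) = 5/6, f(3.75) = 20/27, f(5.75) = 4/7.
Sum = Σ Δx_i · f(x_i).
Sum ≈ 2.703884.

2.703884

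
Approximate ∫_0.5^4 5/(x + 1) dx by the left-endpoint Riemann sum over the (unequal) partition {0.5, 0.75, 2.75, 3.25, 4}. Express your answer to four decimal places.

8.0966

Subinterval widths: 0.25, 2, 0.5, 0.75.
Left endpoints: 0.5, 0.75, 2.75, 3.25.
f(0.5) = 10/3, f(0.75) = 20/7, f(2.75) = 4/3, f(3.25) = 20/17.
Sum = Σ Δx_i · f(x_i).
Sum ≈ 8.0966.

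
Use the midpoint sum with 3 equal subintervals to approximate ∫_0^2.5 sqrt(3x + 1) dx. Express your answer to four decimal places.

5.3100

Δx = (2.5 − 0)/3 = 5/6.
Midpoints: 5/12, 1.25, 25/12.
f(5/12) ≈ 1.5000, f(1.25) ≈ 2.1794, f(25/12) ≈ 2.6926.
Sum = Δx · [f(5/12) + f(1.25) + f(25/12)].
Sum ≈ 5.3100.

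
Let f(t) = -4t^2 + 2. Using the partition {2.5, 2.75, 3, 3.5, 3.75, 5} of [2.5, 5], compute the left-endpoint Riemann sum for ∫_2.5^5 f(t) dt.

Subinterval widths: 0.25, 0.25, 0.5, 0.25, 1.25.
Left endpoints: 2.5, 2.75, 3, 3.5, 3.75.
f(2.5) = -23, f(2.75) = -28.25, f(3) = -34, f(3.5) = -47, f(3.75) = -54.25.
Sum = Σ Δt_i · f(t_i).
Sum = -109.375.

-109.375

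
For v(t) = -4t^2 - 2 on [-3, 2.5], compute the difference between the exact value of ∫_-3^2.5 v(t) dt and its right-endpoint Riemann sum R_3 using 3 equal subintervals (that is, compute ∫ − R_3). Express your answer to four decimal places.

2.2407

Exact integral: ∫_-3^2.5 v(t) dt ≈ -67.833333.
R_3 ≈ -70.074074.
Error ≈ -67.833333 − (-70.074074) ≈ 2.2407.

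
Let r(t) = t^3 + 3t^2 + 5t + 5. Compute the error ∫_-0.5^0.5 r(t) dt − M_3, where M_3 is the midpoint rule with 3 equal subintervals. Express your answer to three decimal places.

0.028

Exact integral: ∫_-0.5^0.5 r(t) dt = 5.25.
M_3 ≈ 5.22222.
Error ≈ 5.25 − 5.22222 ≈ 0.028.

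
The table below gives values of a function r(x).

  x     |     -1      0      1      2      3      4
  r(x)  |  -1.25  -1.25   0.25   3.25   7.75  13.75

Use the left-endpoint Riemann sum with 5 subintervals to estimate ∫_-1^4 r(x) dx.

Δx = 1.
Sum = 1·[(-1.25) + (-1.25) + 0.25 + 3.25 + 7.75] = 8.75.

8.75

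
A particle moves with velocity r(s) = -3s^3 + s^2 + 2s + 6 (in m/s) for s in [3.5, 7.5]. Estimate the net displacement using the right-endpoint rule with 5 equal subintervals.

Δs = (7.5 − 3.5)/5 = 0.8.
Right endpoints: 4.3, 5.1, 5.9, 6.7, 7.5.
r(4.3) = -205.431, r(5.1) = -355.743, r(5.9) = -563.527, r(6.7) = -837.999, r(7.5) = -1188.375.
Sum = Δs · [r(4.3) + r(5.1) + r(5.9) + r(6.7) + r(7.5)].
Sum = -2520.86.

-2520.86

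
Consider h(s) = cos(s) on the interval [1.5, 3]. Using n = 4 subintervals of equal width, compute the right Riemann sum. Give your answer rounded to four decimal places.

-1.0452

Δs = (3 − 1.5)/4 = 0.375.
Right endpoints: 1.875, 2.25, 2.625, 3.
h(1.875) ≈ -0.2995, h(2.25) ≈ -0.6282, h(2.625) ≈ -0.8695, h(3) ≈ -0.9900.
Sum = Δs · [h(1.875) + h(2.25) + h(2.625) + h(3)].
Sum ≈ -1.0452.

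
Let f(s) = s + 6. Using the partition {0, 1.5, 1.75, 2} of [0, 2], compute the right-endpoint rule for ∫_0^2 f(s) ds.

15.1875

Subinterval widths: 1.5, 0.25, 0.25.
Right endpoints: 1.5, 1.75, 2.
f(1.5) = 7.5, f(1.75) = 7.75, f(2) = 8.
Sum = Σ Δs_i · f(s_i).
Sum = 15.1875.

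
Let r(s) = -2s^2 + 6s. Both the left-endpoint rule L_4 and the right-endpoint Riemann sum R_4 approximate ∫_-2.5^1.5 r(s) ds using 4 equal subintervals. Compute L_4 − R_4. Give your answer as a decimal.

-32

L_4 = -42.
R_4 = -10.
L_4 − R_4 = -32.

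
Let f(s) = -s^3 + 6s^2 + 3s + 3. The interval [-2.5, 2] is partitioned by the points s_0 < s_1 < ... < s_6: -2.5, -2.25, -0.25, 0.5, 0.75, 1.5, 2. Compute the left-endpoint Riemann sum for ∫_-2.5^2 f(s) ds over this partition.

106.6015625

Subinterval widths: 0.25, 2, 0.75, 0.25, 0.75, 0.5.
Left endpoints: -2.5, -2.25, -0.25, 0.5, 0.75, 1.5.
f(-2.5) = 48.625, f(-2.25) = 38.015625, f(-0.25) = 2.640625, f(0.5) = 5.875, f(0.75) = 8.203125, f(1.5) = 17.625.
Sum = Σ Δs_i · f(s_i).
Sum = 106.6015625.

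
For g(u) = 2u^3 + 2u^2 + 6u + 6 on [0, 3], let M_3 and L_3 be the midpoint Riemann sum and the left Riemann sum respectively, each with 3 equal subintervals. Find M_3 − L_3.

M_3 = 100.75.
L_3 = 64.
M_3 − L_3 = 36.75.

36.75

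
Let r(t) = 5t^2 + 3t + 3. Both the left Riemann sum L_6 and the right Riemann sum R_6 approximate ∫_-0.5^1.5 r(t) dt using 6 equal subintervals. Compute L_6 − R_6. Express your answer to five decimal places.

L_6 ≈ 12.3518519.
R_6 ≈ 17.6851852.
L_6 − R_6 ≈ -5.33333.

-5.33333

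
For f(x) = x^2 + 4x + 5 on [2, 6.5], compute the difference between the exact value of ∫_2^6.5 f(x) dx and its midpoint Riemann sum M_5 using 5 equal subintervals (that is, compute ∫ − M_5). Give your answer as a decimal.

0.30375

Exact integral: ∫_2^6.5 f(x) dx = 187.875.
M_5 = 187.57125.
Error = 187.875 − 187.57125 = 0.30375.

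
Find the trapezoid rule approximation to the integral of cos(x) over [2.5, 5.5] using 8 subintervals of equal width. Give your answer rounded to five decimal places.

-1.28870

Δx = (5.5 − 2.5)/8 = 0.375.
f(2.5) ≈ -0.80114, f(2.875) ≈ -0.96467, f(3.25) ≈ -0.99413, f(3.625) ≈ -0.88542, f(4) ≈ -0.65364, f(4.375) ≈ -0.33102, f(4.75) ≈ 0.03760, f(5.125) ≈ 0.40100, f(5.5) ≈ 0.70867.
T_8 = (Δx/2)·[f(x_0) + 2f(x_1) + ... + 2f(x_{7}) + f(x_8)].
Sum ≈ -1.28870.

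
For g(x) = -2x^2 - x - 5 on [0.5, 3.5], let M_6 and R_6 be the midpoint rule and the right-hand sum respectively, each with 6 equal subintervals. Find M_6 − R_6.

7.125

M_6 = -49.375.
R_6 = -56.5.
M_6 − R_6 = 7.125.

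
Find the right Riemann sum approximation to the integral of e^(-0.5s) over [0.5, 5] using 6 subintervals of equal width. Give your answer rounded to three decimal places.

Δs = (5 − 0.5)/6 = 0.75.
Right endpoints: 1.25, 2, 2.75, 3.5, 4.25, 5.
f(1.25) ≈ 0.535, f(2) ≈ 0.368, f(2.75) ≈ 0.253, f(3.5) ≈ 0.174, f(4.25) ≈ 0.119, f(5) ≈ 0.082.
Sum = Δs · [f(1.25) + f(2) + f(2.75) + ...].
Sum ≈ 1.148.

1.148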